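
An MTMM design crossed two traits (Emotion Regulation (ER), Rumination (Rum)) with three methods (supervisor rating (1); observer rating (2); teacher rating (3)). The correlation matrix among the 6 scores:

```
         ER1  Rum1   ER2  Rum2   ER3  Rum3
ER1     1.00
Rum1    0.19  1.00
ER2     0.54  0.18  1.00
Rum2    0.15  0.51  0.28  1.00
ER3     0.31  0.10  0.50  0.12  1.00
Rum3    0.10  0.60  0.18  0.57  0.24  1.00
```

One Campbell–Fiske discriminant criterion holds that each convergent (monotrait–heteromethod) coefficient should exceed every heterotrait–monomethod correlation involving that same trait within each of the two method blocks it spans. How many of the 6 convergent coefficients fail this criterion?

0

Convergent coefficients and their comparison sets:
ER (methods 1·2): 0.54 vs {0.19, 0.28} → pass.
ER (methods 1·3): 0.31 vs {0.19, 0.24} → pass.
ER (methods 2·3): 0.50 vs {0.28, 0.24} → pass.
Rum (methods 1·2): 0.51 vs {0.19, 0.28} → pass.
Rum (methods 1·3): 0.60 vs {0.19, 0.24} → pass.
Rum (methods 2·3): 0.57 vs {0.28, 0.24} → pass.
0 of 6 fail.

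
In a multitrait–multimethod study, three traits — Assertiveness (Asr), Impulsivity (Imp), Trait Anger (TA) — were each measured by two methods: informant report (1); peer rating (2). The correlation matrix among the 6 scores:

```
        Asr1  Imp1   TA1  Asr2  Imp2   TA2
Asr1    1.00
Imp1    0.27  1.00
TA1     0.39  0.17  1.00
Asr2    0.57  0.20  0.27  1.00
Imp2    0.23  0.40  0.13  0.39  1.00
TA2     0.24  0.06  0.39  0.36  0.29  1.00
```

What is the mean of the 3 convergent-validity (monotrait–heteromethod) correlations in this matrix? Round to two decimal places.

0.45

Convergent values: 0.57, 0.40, 0.39; mean = 1.36/3 = 0.45.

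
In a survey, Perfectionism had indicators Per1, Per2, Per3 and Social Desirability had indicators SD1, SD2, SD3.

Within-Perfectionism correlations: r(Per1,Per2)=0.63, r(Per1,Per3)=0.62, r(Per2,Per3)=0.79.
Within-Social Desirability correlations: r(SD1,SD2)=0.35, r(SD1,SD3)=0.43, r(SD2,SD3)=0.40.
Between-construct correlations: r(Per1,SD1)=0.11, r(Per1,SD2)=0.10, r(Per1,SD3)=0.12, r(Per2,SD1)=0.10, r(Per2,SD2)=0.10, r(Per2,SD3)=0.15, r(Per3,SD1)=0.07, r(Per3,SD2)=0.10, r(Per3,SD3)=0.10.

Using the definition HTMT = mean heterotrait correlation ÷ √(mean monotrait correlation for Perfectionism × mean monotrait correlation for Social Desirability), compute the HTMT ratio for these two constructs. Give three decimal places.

0.204

Mean heterotrait r = 0.95/9 = 0.1056.
Mean within-Per = 2.04/3 = 0.6800; mean within-SD = 1.18/3 = 0.3933.
Geometric mean = √(0.6800 × 0.3933) = 0.5171.
HTMT = 0.1056 / 0.5171 = 0.204.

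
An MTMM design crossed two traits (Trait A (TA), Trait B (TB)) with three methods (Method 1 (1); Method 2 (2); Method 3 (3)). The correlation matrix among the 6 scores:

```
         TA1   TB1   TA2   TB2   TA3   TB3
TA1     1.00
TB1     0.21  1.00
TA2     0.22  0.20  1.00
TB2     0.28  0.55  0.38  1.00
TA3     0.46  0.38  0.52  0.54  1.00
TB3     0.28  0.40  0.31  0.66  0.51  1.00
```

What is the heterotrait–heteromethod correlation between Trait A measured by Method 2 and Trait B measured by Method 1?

Different traits and methods: r(TA2, TB1) = 0.20.

0.20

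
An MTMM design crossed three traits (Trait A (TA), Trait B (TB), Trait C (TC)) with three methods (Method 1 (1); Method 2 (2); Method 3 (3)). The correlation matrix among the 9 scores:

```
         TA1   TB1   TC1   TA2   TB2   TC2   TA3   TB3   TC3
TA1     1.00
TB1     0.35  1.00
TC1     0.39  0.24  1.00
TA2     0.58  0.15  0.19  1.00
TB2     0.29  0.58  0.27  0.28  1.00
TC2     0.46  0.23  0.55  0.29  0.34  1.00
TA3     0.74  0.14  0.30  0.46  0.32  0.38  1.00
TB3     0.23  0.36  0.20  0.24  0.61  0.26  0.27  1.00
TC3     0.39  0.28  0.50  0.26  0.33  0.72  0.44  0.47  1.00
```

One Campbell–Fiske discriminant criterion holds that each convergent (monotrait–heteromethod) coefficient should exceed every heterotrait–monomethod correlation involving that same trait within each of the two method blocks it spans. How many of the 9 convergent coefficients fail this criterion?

1

Each convergent coefficient versus the relevant comparison correlations:
TA (methods 1·2): 0.58 vs {0.35, 0.28, 0.39, 0.29} → pass.
TA (methods 1·3): 0.74 vs {0.35, 0.27, 0.39, 0.44} → pass.
TA (methods 2·3): 0.46 vs {0.28, 0.27, 0.29, 0.44} → pass.
TB (methods 1·2): 0.58 vs {0.35, 0.28, 0.24, 0.34} → pass.
TB (methods 1·3): 0.36 vs {0.35, 0.27, 0.24, 0.47} → fail.
TB (methods 2·3): 0.61 vs {0.28, 0.27, 0.34, 0.47} → pass.
TC (methods 1·2): 0.55 vs {0.39, 0.29, 0.24, 0.34} → pass.
TC (methods 1·3): 0.50 vs {0.39, 0.44, 0.24, 0.47} → pass.
TC (methods 2·3): 0.72 vs {0.29, 0.44, 0.34, 0.47} → pass.
1 of 9 fail.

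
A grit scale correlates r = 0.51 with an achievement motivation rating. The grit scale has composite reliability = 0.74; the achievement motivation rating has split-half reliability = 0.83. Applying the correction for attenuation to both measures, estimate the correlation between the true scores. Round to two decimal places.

0.65

r_true = r_obs / √(r_xx · r_yy) = 0.51 / √(0.74 × 0.83) = 0.51 / √0.6142 = 0.51 / 0.7837 ≈ 0.65.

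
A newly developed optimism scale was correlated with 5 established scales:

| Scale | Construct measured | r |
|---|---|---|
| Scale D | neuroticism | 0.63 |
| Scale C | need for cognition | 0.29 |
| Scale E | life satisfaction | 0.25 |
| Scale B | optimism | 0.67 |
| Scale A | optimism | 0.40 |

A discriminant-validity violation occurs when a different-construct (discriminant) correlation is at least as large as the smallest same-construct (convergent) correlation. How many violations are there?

1

Convergent (same construct = optimism): Scale B, Scale A.
Smallest convergent = 0.40. Discriminant values: 0.63, 0.29, 0.25; count ≥ 0.40 → 1.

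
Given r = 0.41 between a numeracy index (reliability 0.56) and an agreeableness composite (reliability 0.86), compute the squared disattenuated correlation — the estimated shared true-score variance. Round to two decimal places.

0.35

Disattenuated r = 0.41 / √(0.56 × 0.86) = 0.41 / 0.6940 = 0.5908.
Shared true-score variance = 0.5908² = 0.3490 ≈ 0.35.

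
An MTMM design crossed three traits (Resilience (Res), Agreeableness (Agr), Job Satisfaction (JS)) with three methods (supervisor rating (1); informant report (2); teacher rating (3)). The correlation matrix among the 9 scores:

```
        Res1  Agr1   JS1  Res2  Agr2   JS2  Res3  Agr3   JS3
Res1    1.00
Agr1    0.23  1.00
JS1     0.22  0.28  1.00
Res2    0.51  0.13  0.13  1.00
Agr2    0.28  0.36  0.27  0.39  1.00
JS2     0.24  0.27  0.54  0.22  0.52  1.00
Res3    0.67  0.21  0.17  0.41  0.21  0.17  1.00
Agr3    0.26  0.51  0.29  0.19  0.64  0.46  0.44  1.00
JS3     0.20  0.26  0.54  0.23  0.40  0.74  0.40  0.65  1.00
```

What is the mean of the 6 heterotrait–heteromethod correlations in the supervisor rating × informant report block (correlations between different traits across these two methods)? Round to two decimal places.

0.22

HTHM values (method 1 × method 2): 0.28, 0.24, 0.13, 0.27, 0.13, 0.27; mean = 1.32/6 = 0.22.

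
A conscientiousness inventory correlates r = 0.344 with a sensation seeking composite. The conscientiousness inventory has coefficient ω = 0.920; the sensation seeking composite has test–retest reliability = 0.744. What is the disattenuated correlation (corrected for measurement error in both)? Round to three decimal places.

r_true = r_obs / √(r_xx · r_yy) = 0.344 / √(0.920 × 0.744) = 0.344 / √0.684480 = 0.344 / 0.8273 ≈ 0.416.

0.416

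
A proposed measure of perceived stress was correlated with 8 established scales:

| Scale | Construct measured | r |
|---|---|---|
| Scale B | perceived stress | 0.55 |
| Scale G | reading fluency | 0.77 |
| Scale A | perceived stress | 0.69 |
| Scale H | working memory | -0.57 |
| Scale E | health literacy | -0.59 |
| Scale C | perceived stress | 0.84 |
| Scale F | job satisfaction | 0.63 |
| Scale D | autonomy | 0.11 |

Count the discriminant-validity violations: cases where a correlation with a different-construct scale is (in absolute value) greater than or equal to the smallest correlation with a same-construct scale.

Convergent (same construct = perceived stress): Scale B, Scale A, Scale C.
Smallest convergent = 0.55. Discriminant |r|: 0.77, 0.57, 0.59, 0.63, 0.11; count ≥ 0.55 → 4.

4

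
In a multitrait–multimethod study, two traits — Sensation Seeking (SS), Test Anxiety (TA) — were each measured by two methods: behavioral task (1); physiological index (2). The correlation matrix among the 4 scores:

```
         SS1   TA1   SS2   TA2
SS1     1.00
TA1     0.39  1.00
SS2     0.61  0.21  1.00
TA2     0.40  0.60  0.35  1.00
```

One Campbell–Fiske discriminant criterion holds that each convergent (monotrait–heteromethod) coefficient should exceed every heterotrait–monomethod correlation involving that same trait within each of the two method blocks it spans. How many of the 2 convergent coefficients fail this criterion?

0

Each convergent coefficient versus the relevant comparison correlations:
SS (methods 1·2): 0.61 vs {0.39, 0.35} → pass.
TA (methods 1·2): 0.60 vs {0.39, 0.35} → pass.
0 of 2 fail.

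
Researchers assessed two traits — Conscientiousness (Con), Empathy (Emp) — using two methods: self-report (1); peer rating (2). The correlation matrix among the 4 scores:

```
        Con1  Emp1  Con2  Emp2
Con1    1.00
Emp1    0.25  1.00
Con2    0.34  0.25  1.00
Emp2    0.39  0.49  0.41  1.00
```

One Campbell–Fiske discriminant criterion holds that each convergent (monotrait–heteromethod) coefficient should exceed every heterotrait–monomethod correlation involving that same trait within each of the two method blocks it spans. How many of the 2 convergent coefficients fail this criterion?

1

Each convergent coefficient versus the relevant comparison correlations:
Con (methods 1·2): 0.34 vs {0.25, 0.41} → fail.
Emp (methods 1·2): 0.49 vs {0.25, 0.41} → pass.
1 of 2 fail.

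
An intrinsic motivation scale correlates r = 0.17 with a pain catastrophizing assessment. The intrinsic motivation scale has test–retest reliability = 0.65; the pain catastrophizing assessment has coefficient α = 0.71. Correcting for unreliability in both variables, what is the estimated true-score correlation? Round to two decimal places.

0.25

r_true = r_obs / √(r_xx · r_yy) = 0.17 / √(0.65 × 0.71) = 0.17 / √0.4615 = 0.17 / 0.6793 ≈ 0.25.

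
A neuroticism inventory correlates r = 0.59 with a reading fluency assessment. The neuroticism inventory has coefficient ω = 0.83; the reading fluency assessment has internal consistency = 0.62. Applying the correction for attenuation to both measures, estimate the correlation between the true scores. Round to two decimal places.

r_true = r_obs / √(r_xx · r_yy) = 0.59 / √(0.83 × 0.62) = 0.59 / √0.5146 = 0.59 / 0.7174 ≈ 0.82.

0.82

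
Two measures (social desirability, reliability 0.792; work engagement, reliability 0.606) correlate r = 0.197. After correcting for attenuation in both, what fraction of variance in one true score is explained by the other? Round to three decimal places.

Disattenuated r = 0.197 / √(0.792 × 0.606) = 0.197 / 0.6928 = 0.2844.
Shared true-score variance = 0.2844² = 0.0809 ≈ 0.081.

0.081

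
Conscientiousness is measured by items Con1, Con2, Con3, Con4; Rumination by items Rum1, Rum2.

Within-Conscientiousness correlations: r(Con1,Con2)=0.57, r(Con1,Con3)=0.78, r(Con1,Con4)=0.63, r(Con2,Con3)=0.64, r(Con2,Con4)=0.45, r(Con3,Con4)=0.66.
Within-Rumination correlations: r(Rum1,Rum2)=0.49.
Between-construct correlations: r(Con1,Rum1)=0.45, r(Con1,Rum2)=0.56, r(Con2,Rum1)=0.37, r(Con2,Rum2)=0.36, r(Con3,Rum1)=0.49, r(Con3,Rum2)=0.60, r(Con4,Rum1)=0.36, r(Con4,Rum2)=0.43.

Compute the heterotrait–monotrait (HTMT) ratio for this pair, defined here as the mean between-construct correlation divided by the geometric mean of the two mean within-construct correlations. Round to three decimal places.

0.820

Between-construct mean = 3.62/8 = 0.4525.
Mean within-Con = 3.73/6 = 0.6217; mean within-Rum = 0.49/1 = 0.4900.
Geometric mean = √(0.6217 × 0.4900) = 0.5519.
HTMT = 0.4525 / 0.5519 = 0.820.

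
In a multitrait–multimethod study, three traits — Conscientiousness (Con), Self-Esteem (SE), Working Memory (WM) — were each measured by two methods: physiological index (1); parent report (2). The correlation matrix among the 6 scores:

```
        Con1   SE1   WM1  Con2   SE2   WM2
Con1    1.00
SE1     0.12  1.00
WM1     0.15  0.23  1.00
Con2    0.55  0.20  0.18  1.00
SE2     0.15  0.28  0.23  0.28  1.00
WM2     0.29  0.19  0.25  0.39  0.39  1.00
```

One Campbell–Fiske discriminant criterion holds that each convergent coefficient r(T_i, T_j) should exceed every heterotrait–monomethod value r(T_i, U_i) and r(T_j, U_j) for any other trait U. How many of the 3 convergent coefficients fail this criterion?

2

Each convergent coefficient versus the relevant comparison correlations:
Con (methods 1·2): 0.55 vs {0.12, 0.28, 0.15, 0.39} → pass.
SE (methods 1·2): 0.28 vs {0.12, 0.28, 0.23, 0.39} → fail.
WM (methods 1·2): 0.25 vs {0.15, 0.39, 0.23, 0.39} → fail.
2 of 3 fail.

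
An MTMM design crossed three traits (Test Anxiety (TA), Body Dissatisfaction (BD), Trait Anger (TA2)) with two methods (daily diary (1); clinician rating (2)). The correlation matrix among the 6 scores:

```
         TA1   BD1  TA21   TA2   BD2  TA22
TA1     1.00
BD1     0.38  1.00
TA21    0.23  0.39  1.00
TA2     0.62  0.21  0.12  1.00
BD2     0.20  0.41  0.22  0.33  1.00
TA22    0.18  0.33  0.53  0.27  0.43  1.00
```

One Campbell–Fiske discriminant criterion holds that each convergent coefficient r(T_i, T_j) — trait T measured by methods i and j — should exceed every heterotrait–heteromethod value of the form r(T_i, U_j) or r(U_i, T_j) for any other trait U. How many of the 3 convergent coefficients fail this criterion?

0

Checking each validity diagonal entry against its comparison values:
TA (methods 1·2): 0.62 vs {0.20, 0.21, 0.18, 0.12} → pass.
BD (methods 1·2): 0.41 vs {0.21, 0.20, 0.33, 0.22} → pass.
TA2 (methods 1·2): 0.53 vs {0.12, 0.18, 0.22, 0.33} → pass.
0 of 3 fail.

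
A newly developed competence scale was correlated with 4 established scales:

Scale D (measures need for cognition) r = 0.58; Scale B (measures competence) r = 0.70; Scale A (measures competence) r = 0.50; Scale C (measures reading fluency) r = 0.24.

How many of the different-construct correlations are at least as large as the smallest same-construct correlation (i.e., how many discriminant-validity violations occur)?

Convergent (same construct = competence): Scale B, Scale A.
Smallest convergent = 0.50. Discriminant values: 0.58, 0.24; count ≥ 0.50 → 1.

1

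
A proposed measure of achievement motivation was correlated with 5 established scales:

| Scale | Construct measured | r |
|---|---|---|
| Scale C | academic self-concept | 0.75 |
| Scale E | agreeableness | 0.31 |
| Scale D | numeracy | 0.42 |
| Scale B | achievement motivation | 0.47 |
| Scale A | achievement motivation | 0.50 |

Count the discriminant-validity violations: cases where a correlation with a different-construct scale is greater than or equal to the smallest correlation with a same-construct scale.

1

Convergent (same construct = achievement motivation): Scale B, Scale A.
Smallest convergent = 0.47. Discriminant values: 0.75, 0.31, 0.42; count ≥ 0.47 → 1.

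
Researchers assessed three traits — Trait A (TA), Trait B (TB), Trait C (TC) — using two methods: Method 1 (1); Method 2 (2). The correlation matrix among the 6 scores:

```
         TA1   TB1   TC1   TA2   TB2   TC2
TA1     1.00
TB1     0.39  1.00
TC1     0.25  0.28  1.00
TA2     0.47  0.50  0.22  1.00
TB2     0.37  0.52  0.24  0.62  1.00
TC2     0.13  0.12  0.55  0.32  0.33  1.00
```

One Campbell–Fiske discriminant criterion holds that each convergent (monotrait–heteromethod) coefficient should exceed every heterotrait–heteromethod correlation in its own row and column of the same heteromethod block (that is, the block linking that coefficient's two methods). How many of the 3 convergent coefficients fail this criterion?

1

Convergent coefficients and their comparison sets:
TA (methods 1·2): 0.47 vs {0.37, 0.50, 0.13, 0.22} → fail.
TB (methods 1·2): 0.52 vs {0.50, 0.37, 0.12, 0.24} → pass.
TC (methods 1·2): 0.55 vs {0.22, 0.13, 0.24, 0.12} → pass.
1 of 3 fail.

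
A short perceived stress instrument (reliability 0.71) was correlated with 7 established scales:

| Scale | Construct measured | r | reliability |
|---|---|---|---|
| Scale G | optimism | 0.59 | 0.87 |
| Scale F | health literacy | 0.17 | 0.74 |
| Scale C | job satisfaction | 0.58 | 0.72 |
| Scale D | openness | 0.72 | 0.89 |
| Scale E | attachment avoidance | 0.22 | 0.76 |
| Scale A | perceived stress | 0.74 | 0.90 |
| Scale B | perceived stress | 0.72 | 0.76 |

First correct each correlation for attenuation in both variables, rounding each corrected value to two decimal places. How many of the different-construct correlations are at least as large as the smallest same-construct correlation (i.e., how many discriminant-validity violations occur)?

0

Disattenuated r (r / √(r_scale · r_new)):
  Scale G (disc): 0.59 / √(0.87·0.71) = 0.75
  Scale F (disc): 0.17 / √(0.74·0.71) = 0.23
  Scale C (disc): 0.58 / √(0.72·0.71) = 0.81
  Scale D (disc): 0.72 / √(0.89·0.71) = 0.91
  Scale E (disc): 0.22 / √(0.76·0.71) = 0.30
  Scale A (conv): 0.74 / √(0.90·0.71) = 0.93
  Scale B (conv): 0.72 / √(0.76·0.71) = 0.98
Smallest convergent = 0.93. Discriminant values: 0.75, 0.23, 0.81, 0.91, 0.30; count ≥ 0.93 → 0.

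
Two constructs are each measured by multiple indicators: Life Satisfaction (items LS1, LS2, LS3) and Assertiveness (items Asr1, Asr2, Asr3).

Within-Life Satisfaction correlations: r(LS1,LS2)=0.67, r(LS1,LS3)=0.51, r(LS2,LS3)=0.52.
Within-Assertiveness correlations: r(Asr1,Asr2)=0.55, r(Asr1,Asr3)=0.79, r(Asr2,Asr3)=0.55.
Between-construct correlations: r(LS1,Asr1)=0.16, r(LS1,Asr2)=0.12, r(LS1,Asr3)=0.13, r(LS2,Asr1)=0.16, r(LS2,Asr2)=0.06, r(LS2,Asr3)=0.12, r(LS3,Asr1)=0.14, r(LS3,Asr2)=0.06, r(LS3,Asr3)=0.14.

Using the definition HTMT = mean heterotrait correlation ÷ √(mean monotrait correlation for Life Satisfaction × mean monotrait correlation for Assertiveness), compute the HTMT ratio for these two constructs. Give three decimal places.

0.203

Mean heterotrait r = 1.09/9 = 0.1211.
Mean within-LS = 1.70/3 = 0.5667; mean within-Asr = 1.89/3 = 0.6300.
Geometric mean = √(0.5667 × 0.6300) = 0.5975.
HTMT = 0.1211 / 0.5975 = 0.203.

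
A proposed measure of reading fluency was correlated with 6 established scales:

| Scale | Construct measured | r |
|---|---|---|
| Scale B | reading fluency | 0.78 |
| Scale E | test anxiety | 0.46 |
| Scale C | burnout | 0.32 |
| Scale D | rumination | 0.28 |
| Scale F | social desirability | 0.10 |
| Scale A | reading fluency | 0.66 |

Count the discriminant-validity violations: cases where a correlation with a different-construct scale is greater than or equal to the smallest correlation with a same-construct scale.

Convergent (same construct = reading fluency): Scale B, Scale A.
Smallest convergent = 0.66. Discriminant values: 0.46, 0.32, 0.28, 0.10; count ≥ 0.66 → 0.

0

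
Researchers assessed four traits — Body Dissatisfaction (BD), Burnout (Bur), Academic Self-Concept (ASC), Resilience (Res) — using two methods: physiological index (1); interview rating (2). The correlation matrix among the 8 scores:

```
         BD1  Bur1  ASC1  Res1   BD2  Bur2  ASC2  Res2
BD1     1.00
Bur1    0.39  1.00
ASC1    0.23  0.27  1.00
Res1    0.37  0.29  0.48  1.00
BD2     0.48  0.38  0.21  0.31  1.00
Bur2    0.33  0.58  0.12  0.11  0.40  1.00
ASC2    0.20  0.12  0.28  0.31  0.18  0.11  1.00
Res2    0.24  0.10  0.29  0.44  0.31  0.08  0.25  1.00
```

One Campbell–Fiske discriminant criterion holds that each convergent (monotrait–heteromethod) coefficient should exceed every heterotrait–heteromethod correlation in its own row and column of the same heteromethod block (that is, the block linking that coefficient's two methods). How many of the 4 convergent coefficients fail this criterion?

Each convergent coefficient versus the relevant comparison correlations:
BD (methods 1·2): 0.48 vs {0.33, 0.38, 0.20, 0.21, 0.24, 0.31} → pass.
Bur (methods 1·2): 0.58 vs {0.38, 0.33, 0.12, 0.12, 0.10, 0.11} → pass.
ASC (methods 1·2): 0.28 vs {0.21, 0.20, 0.12, 0.12, 0.29, 0.31} → fail.
Res (methods 1·2): 0.44 vs {0.31, 0.24, 0.11, 0.10, 0.31, 0.29} → pass.
1 of 4 fail.

1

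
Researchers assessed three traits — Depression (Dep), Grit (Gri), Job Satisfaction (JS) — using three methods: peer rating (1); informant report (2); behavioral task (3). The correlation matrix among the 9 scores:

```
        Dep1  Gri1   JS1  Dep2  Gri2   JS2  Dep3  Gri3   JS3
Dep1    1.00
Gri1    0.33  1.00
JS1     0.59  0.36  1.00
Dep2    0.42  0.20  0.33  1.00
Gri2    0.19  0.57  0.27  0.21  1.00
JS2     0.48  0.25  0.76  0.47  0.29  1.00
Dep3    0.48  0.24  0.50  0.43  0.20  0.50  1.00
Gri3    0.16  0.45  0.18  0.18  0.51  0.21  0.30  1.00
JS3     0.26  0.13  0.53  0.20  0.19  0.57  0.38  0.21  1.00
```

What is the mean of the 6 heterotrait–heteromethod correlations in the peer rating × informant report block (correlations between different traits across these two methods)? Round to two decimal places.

0.29

HTHM values (method 1 × method 2): 0.19, 0.48, 0.20, 0.25, 0.33, 0.27; mean = 1.72/6 = 0.29.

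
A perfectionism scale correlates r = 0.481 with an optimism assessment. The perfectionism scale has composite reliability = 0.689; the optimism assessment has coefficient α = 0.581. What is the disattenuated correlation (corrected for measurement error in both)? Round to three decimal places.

0.760

r_true = r_obs / √(r_xx · r_yy) = 0.481 / √(0.689 × 0.581) = 0.481 / √0.400309 = 0.481 / 0.6327 ≈ 0.760.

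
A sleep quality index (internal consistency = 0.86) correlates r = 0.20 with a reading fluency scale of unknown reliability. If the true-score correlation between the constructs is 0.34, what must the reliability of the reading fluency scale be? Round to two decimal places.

0.40

r_true = r_obs / √(r_xx · r_yy) ⇒ 0.34 = 0.20 / √(0.86 · r_yy).
√(0.86 · r_yy) = 0.20 / 0.34 = 0.5882; 0.86 · r_yy = 0.3460; r_yy = 0.3460 / 0.86 ≈ 0.40.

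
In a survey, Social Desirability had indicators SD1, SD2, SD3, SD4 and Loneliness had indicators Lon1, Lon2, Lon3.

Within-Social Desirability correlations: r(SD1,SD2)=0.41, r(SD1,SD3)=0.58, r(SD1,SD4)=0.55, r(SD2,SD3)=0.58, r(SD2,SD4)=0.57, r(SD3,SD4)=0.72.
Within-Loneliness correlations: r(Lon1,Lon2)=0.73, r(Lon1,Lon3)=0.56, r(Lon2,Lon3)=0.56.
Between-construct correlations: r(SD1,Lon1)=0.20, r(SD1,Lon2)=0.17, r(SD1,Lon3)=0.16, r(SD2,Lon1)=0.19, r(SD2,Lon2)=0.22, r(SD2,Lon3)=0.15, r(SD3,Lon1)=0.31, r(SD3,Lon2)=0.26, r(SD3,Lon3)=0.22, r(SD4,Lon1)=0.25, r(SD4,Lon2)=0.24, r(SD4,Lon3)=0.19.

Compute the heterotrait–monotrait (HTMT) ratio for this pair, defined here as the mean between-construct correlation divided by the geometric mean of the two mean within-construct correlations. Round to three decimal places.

Between-construct mean = 2.56/12 = 0.2133.
Mean within-SD = 3.41/6 = 0.5683; mean within-Lon = 1.85/3 = 0.6167.
Geometric mean = √(0.5683 × 0.6167) = 0.5920.
HTMT = 0.2133 / 0.5920 = 0.360.

0.360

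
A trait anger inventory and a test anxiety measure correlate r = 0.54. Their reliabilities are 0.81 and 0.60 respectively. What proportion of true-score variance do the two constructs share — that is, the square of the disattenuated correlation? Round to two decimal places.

Disattenuated r = 0.54 / √(0.81 × 0.60) = 0.54 / 0.6971 = 0.7746.
Shared true-score variance = 0.7746² = 0.6000 ≈ 0.60.

0.60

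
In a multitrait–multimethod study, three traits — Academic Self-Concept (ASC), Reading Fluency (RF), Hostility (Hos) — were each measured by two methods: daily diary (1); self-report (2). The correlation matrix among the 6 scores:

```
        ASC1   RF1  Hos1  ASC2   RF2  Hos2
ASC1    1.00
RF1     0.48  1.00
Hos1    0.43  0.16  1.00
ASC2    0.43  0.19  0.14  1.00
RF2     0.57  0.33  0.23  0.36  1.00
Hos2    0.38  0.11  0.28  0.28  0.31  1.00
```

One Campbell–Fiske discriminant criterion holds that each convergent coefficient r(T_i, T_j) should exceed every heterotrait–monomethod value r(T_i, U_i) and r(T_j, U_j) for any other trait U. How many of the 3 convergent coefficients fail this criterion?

Checking each validity diagonal entry against its comparison values:
ASC (methods 1·2): 0.43 vs {0.48, 0.36, 0.43, 0.28} → fail.
RF (methods 1·2): 0.33 vs {0.48, 0.36, 0.16, 0.31} → fail.
Hos (methods 1·2): 0.28 vs {0.43, 0.28, 0.16, 0.31} → fail.
3 of 3 fail.

3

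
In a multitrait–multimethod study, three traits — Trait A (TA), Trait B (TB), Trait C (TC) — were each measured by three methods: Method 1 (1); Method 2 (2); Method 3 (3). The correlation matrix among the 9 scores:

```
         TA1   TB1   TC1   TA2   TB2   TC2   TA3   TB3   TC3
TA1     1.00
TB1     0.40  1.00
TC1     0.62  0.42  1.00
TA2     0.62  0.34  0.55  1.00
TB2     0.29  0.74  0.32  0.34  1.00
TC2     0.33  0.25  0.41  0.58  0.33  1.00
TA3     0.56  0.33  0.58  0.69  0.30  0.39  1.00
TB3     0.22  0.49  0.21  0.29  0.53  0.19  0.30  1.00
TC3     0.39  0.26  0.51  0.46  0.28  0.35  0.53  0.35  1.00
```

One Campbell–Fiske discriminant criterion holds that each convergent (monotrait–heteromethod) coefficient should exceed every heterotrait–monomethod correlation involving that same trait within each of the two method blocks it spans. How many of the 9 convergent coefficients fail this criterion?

Convergent coefficients and their comparison sets:
TA (methods 1·2): 0.62 vs {0.40, 0.34, 0.62, 0.58} → fail.
TA (methods 1·3): 0.56 vs {0.40, 0.30, 0.62, 0.53} → fail.
TA (methods 2·3): 0.69 vs {0.34, 0.30, 0.58, 0.53} → pass.
TB (methods 1·2): 0.74 vs {0.40, 0.34, 0.42, 0.33} → pass.
TB (methods 1·3): 0.49 vs {0.40, 0.30, 0.42, 0.35} → pass.
TB (methods 2·3): 0.53 vs {0.34, 0.30, 0.33, 0.35} → pass.
TC (methods 1·2): 0.41 vs {0.62, 0.58, 0.42, 0.33} → fail.
TC (methods 1·3): 0.51 vs {0.62, 0.53, 0.42, 0.35} → fail.
TC (methods 2·3): 0.35 vs {0.58, 0.53, 0.33, 0.35} → fail.
5 of 9 fail.

5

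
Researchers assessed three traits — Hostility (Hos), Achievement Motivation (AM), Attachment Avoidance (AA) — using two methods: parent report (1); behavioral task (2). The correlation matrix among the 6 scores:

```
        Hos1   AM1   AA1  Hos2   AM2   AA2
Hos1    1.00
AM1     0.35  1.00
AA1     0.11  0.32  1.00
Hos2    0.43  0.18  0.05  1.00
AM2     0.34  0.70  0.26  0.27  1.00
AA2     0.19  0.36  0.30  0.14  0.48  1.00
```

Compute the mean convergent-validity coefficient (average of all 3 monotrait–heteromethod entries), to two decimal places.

0.48

Convergent values: 0.43, 0.70, 0.30; mean = 1.43/3 = 0.48.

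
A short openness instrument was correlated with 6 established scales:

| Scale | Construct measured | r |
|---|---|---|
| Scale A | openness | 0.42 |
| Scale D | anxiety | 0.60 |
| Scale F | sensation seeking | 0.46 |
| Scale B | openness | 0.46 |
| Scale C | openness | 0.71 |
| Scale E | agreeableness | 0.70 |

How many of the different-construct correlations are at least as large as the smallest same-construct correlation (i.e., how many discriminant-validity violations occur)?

Convergent (same construct = openness): Scale A, Scale B, Scale C.
Smallest convergent = 0.42. Discriminant values: 0.60, 0.46, 0.70; count ≥ 0.42 → 3.

3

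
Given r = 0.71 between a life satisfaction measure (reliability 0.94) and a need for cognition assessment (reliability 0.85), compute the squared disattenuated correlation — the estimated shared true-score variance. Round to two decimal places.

Disattenuated r = 0.71 / √(0.94 × 0.85) = 0.71 / 0.8939 = 0.7943.
Shared true-score variance = 0.7943² = 0.6309 ≈ 0.63.

0.63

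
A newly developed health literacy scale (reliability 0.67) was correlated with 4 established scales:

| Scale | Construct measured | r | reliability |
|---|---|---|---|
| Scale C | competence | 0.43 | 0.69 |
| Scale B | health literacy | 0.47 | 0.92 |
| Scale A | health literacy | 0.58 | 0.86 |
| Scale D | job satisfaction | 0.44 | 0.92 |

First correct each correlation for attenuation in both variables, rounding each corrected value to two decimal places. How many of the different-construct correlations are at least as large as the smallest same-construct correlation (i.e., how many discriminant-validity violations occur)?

Disattenuated r (r / √(r_scale · r_new)):
  Scale C (disc): 0.43 / √(0.69·0.67) = 0.63
  Scale B (conv): 0.47 / √(0.92·0.67) = 0.60
  Scale A (conv): 0.58 / √(0.86·0.67) = 0.76
  Scale D (disc): 0.44 / √(0.92·0.67) = 0.56
Smallest convergent = 0.60. Discriminant values: 0.63, 0.56; count ≥ 0.60 → 1.

1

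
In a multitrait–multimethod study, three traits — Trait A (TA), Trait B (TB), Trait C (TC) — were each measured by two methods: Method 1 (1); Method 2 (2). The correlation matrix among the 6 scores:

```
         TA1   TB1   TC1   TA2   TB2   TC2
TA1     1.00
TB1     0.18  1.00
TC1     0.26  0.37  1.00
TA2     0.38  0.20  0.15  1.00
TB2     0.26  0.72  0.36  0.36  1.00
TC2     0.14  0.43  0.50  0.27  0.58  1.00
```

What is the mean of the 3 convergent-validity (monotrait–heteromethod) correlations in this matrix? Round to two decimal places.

Convergent values: 0.38, 0.72, 0.50; mean = 1.60/3 = 0.53.

0.53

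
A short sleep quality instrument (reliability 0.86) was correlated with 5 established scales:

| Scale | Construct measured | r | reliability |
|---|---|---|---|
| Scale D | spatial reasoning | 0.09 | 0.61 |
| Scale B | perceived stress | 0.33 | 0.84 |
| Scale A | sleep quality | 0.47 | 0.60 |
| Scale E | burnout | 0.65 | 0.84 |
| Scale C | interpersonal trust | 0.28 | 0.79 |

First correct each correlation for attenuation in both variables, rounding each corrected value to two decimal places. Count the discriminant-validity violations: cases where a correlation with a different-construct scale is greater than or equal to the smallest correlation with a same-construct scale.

Disattenuated r (r / √(r_scale · r_new)):
  Scale D (disc): 0.09 / √(0.61·0.86) = 0.12
  Scale B (disc): 0.33 / √(0.84·0.86) = 0.39
  Scale A (conv): 0.47 / √(0.60·0.86) = 0.65
  Scale E (disc): 0.65 / √(0.84·0.86) = 0.76
  Scale C (disc): 0.28 / √(0.79·0.86) = 0.34
Smallest convergent = 0.65. Discriminant values: 0.12, 0.39, 0.76, 0.34; count ≥ 0.65 → 1.

1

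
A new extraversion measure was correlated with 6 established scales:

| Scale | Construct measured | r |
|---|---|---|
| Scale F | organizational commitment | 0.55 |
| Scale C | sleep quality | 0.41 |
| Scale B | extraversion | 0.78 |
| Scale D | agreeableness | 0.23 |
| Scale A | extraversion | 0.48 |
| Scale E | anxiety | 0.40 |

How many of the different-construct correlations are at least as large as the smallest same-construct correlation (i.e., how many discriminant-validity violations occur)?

Convergent (same construct = extraversion): Scale B, Scale A.
Smallest convergent = 0.48. Discriminant values: 0.55, 0.41, 0.23, 0.40; count ≥ 0.48 → 1.

1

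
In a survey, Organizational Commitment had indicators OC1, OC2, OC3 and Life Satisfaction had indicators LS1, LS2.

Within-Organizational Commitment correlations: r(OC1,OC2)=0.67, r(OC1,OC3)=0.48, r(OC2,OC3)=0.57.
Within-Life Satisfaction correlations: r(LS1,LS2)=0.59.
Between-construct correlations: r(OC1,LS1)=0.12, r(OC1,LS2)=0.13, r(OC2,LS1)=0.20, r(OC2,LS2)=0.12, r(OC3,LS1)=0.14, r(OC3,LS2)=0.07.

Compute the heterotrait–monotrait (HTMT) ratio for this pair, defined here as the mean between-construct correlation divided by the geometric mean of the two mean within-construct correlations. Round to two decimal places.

Mean between = 0.78/6 = 0.1300.
Mean within-OC = 1.72/3 = 0.5733; mean within-LS = 0.59/1 = 0.5900.
Geometric mean = √(0.5733 × 0.5900) = 0.5816.
HTMT = 0.1300 / 0.5816 = 0.22.

0.22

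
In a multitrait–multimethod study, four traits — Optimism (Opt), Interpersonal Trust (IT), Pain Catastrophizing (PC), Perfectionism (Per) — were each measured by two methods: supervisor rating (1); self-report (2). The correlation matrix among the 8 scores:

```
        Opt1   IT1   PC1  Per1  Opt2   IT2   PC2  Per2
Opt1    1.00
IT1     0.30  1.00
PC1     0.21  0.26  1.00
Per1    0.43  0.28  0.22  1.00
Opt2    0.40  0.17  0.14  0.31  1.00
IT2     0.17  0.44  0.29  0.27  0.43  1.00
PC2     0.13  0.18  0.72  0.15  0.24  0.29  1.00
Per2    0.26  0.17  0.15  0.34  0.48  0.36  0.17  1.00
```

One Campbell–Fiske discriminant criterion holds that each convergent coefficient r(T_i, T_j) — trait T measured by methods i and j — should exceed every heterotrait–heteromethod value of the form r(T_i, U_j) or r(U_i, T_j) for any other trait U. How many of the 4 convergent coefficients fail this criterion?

0

Convergent coefficients and their comparison sets:
Opt (methods 1·2): 0.40 vs {0.17, 0.17, 0.13, 0.14, 0.26, 0.31} → pass.
IT (methods 1·2): 0.44 vs {0.17, 0.17, 0.18, 0.29, 0.17, 0.27} → pass.
PC (methods 1·2): 0.72 vs {0.14, 0.13, 0.29, 0.18, 0.15, 0.15} → pass.
Per (methods 1·2): 0.34 vs {0.31, 0.26, 0.27, 0.17, 0.15, 0.15} → pass.
0 of 4 fail.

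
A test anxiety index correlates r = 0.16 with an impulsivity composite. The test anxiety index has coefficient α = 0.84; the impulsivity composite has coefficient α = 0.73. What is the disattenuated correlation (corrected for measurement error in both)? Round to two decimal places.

r_true = r_obs / √(r_xx · r_yy) = 0.16 / √(0.84 × 0.73) = 0.16 / √0.6132 = 0.16 / 0.7831 ≈ 0.20.

0.20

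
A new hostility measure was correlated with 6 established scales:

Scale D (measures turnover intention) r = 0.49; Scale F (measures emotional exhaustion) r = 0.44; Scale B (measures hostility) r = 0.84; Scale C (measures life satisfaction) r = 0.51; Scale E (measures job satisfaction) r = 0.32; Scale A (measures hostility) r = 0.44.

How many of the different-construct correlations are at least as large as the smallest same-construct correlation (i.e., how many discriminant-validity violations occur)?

Convergent (same construct = hostility): Scale B, Scale A.
Smallest convergent = 0.44. Discriminant values: 0.49, 0.44, 0.51, 0.32; count ≥ 0.44 → 3.

3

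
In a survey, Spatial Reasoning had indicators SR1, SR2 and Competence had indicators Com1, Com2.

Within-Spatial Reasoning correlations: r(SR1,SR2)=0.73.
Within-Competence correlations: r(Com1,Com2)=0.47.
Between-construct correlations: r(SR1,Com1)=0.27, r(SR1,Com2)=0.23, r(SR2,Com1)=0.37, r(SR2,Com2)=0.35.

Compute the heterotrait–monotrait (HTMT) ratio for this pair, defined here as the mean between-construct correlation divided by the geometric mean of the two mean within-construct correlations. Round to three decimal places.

0.521

Mean heterotrait r = 1.22/4 = 0.3050.
Mean within-SR = 0.73/1 = 0.7300; mean within-Com = 0.47/1 = 0.4700.
Geometric mean = √(0.7300 × 0.4700) = 0.5857.
HTMT = 0.3050 / 0.5857 = 0.521.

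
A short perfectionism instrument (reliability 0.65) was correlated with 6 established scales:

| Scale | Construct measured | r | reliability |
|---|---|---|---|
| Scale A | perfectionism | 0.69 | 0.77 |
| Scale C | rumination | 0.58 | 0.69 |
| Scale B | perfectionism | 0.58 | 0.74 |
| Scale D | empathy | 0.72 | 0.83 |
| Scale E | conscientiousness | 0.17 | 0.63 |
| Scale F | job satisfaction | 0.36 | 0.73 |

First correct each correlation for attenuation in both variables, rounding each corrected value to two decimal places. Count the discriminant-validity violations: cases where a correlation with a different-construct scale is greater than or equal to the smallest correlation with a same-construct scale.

2

Disattenuated r (r / √(r_scale · r_new)):
  Scale A (conv): 0.69 / √(0.77·0.65) = 0.98
  Scale C (disc): 0.58 / √(0.69·0.65) = 0.87
  Scale B (conv): 0.58 / √(0.74·0.65) = 0.84
  Scale D (disc): 0.72 / √(0.83·0.65) = 0.98
  Scale E (disc): 0.17 / √(0.63·0.65) = 0.27
  Scale F (disc): 0.36 / √(0.73·0.65) = 0.52
Smallest convergent = 0.84. Discriminant values: 0.87, 0.98, 0.27, 0.52; count ≥ 0.84 → 2.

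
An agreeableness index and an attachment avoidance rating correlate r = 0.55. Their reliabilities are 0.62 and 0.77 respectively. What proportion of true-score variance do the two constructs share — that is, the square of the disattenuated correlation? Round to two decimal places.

Disattenuated r = 0.55 / √(0.62 × 0.77) = 0.55 / 0.6909 = 0.7961.
Shared true-score variance = 0.7961² = 0.6338 ≈ 0.63.

0.63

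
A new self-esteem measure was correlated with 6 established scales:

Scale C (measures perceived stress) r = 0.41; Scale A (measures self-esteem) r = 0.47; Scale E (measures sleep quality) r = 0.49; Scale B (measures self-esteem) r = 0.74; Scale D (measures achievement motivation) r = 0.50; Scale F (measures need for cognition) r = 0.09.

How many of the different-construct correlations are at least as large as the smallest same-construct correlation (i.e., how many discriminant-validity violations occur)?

Convergent (same construct = self-esteem): Scale A, Scale B.
Smallest convergent = 0.47. Discriminant values: 0.41, 0.49, 0.50, 0.09; count ≥ 0.47 → 2.

2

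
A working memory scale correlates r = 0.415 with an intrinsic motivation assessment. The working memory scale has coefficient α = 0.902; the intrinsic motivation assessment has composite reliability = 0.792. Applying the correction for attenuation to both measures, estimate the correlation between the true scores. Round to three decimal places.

0.491

r_true = r_obs / √(r_xx · r_yy) = 0.415 / √(0.902 × 0.792) = 0.415 / √0.714384 = 0.415 / 0.8452 ≈ 0.491.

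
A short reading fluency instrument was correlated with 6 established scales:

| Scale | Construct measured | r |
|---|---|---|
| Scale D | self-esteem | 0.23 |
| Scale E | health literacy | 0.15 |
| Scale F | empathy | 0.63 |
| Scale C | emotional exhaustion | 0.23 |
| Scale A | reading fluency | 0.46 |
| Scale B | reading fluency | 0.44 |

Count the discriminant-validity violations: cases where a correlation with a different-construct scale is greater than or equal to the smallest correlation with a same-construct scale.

Convergent (same construct = reading fluency): Scale A, Scale B.
Smallest convergent = 0.44. Discriminant values: 0.23, 0.15, 0.63, 0.23; count ≥ 0.44 → 1.

1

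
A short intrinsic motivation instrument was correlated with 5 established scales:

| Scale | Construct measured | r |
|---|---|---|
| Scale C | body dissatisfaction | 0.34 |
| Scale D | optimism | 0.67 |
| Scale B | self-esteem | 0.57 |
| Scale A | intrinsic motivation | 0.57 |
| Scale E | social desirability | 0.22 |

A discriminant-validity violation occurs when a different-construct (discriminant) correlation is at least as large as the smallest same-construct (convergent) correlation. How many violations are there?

2

Convergent (same construct = intrinsic motivation): Scale A.
Smallest convergent = 0.57. Discriminant values: 0.34, 0.67, 0.57, 0.22; count ≥ 0.57 → 2.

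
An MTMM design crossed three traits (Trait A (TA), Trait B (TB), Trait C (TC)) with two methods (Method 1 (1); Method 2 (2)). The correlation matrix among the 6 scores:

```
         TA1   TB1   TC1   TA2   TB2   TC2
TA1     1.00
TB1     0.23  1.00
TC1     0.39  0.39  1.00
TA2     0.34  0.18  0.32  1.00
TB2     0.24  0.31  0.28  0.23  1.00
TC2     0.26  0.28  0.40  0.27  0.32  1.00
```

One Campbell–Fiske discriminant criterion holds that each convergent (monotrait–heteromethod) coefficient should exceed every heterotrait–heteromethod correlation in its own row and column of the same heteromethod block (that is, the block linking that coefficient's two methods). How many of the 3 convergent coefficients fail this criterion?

Convergent coefficients and their comparison sets:
TA (methods 1·2): 0.34 vs {0.24, 0.18, 0.26, 0.32} → pass.
TB (methods 1·2): 0.31 vs {0.18, 0.24, 0.28, 0.28} → pass.
TC (methods 1·2): 0.40 vs {0.32, 0.26, 0.28, 0.28} → pass.
0 of 3 fail.

0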